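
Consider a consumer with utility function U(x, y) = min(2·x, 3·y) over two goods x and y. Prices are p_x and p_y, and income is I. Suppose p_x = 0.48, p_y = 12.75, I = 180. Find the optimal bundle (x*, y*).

x* = 20.0445, y* = 13.363

With perfect complements, no substitution: consume in ratio x:y = 3:2.
Budget: p_x·x + p_y·(2/3)·x = I, so (3·p_x + 2·p_y)·x = 3·I.
Demand: x*(p_x,p_y,I) = 3·I/(3·p_x + 2·p_y), y* = 2·I/(3·p_x + 2·p_y).
Here 3·0.48 + 2·12.75 = 26.94, giving x* = 20.0445 and y* = 13.363.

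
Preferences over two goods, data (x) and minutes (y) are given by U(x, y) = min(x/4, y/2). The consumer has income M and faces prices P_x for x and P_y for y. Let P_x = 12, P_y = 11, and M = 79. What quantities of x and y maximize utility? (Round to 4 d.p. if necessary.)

x* = 4.5143, y* = 2.2571

With perfect complements, no substitution: consume in ratio x:y = 4:2.
Budget: P_x·x + P_y·(1/2)·x = M, so (4·P_x + 2·P_y)·x = 4·M.
Demand: x*(P_x,P_y,M) = 4·M/(4·P_x + 2·P_y), y* = 2·M/(4·P_x + 2·P_y).
Here 4·12 + 2·11 = 70, giving x* = 4.5143 and y* = 2.2571.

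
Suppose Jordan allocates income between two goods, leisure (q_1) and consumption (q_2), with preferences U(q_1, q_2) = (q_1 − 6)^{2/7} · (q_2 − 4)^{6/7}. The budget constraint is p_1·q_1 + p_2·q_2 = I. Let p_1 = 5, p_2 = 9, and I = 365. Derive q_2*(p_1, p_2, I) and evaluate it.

MRS = (1/3)·(q_2−4)/(q_1−6). Tangency with p_1/p_2 gives q_2−4 = 3·(p_1/p_2)·(q_1−6).
After buying the subsistence bundle (6, 4), a share 0.25 of the remaining income goes to q_1: q_1* = 6 + 0.25·(I − 6p_1 − 4p_2)/p_1.
Discretionary income = 365 − 6·5 − 4·9 = 299; q_2* = 4 + 0.75·299/9 = 28.9167.

q_2* = 28.9167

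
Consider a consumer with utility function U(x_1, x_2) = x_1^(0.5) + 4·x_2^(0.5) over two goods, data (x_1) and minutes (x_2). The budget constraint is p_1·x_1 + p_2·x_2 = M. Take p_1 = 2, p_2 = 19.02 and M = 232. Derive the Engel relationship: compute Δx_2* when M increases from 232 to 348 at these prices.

Δx_2* = 3.8252

Numerically x_2/x_1 = 0.176913, so x_1* = 232/(2 + 19.02·0.176913) = 43.2442 and x_2* = 0.176913·43.2442 = 7.6505.
At M' = 348: x_2* = 11.4757. Change: 11.4757 − 7.6505 = 3.8252.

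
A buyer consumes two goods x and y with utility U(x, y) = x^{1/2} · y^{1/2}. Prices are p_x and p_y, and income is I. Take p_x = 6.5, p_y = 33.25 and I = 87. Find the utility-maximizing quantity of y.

MU_x/MU_y = (0.5·y)/(0.5·x); tangency sets this equal to p_x/p_y.
Rearranging, p_y·y = p_x·x. Substituting into the budget gives p_x·x·(1 + 1) = I.
Demand: x*(p_x,p_y,I) = 0.5·I/p_x and y* = 0.5·I/p_y.
At p_x=6.5, p_y=33.25, I=87: y* = 0.5·87/33.25 = 1.3083.

y* = 1.3083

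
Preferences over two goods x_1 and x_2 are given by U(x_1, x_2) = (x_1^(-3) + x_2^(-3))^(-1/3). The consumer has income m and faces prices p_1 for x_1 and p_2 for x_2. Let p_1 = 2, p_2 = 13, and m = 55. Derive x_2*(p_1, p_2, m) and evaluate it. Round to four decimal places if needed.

From the CES first-order condition, (x_2/x_1)^(4) = p_1/p_2.
Solve for the ratio: x_2/x_1 = [p_1/p_2]^(0.25).
With the ratio pinned down, the budget gives x_1* = m/(p_1 + p_2·(x_2/x_1)) and x_2* = (x_2/x_1)·x_1*.
Numerically x_2/x_1 = 0.626284, so x_1* = 55/(2 + 13·0.626284) = 5.4232 and x_2* = 0.626284·5.4232 = 3.3964.

x_2* = 3.3964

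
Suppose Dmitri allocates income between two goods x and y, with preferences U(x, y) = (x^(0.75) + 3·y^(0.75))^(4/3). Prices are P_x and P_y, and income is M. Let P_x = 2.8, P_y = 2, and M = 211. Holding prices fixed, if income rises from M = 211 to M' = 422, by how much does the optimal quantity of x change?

Δx* = 0.3375

MRS = MU_x/MU_y = (1/3)·(y/x)^(0.25). Set equal to P_x/P_y.
Solve for the ratio: y/x = [3·P_x/P_y]^(4).
With the ratio pinned down, the budget gives x* = M/(P_x + P_y·(y/x)) and y* = (y/x)·x*.
Numerically y/x = 311.1696, so x* = 211/(2.8 + 2·311.1696) = 0.3375.
At M' = 422: x* = 0.675. Change: 0.675 − 0.3375 = 0.3375.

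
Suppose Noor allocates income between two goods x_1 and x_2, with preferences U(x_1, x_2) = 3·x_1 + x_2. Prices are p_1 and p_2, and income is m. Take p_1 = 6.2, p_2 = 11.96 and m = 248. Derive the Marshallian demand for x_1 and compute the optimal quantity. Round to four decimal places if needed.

Linear utility — the consumer picks whichever good has higher MU/price: 3/6.2 = 0.4839 vs 1/11.96 = 0.0836.
x_1 gives more utility per dollar, so spend all income on x_1: x_1* = m/p_1, x_2* = 0.
Numerically: x_1* = 40, x_2* = 0.

x_1* = 40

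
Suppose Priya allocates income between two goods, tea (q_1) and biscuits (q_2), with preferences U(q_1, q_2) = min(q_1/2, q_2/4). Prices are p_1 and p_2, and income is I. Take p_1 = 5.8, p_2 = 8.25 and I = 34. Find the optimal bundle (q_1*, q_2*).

Leontief preferences: the optimum is at the kink where q_1/2 = q_2/4, i.e. q_2 = 2·q_1.
Budget: p_1·q_1 + p_2·2·q_1 = I, so (2·p_1 + 4·p_2)·q_1 = 2·I.
Demand: q_1*(p_1,p_2,I) = 2·I/(2·p_1 + 4·p_2), q_2* = 4·I/(2·p_1 + 4·p_2).
Here 2·5.8 + 4·8.25 = 44.6, giving q_1* = 1.5247 and q_2* = 3.0493.

q_1* = 1.5247, q_2* = 3.0493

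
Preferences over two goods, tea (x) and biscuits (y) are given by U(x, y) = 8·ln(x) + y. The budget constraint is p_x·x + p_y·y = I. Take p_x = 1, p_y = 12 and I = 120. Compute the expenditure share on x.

So x*(p_x,p_y) = 8·p_y/p_x, independent of income; and y* = (I − 8·p_y)/p_y.
At the given prices: x* = 8·12/1 = 96, and y* = 2.
Expenditure on x: 1·96 = 96; share = 0.8.

share on x = 0.8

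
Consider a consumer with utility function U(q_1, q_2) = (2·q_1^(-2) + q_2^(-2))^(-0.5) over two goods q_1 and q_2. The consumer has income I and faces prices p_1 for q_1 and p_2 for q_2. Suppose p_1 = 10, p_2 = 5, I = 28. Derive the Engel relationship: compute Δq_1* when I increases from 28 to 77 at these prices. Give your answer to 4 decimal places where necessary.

Δq_1* = 3.2667

MRS = MU_q_1/MU_q_2 = 2·(q_2/q_1)^(3). Set equal to p_1/p_2.
Hence q_2/q_1 = ((1/2)·p_1/p_2)^(1/(3)), i.e. raised to the 1/3 power.
Substitute q_2 = (q_2/q_1)·q_1 into the budget: q_1* = I/(p_1 + p_2·(q_2/q_1)).
Numerically q_2/q_1 = 1, so q_1* = 28/(10 + 5·1) = 1.8667.
At I' = 77: q_1* = 5.1333. Change: 5.1333 − 1.8667 = 3.2667.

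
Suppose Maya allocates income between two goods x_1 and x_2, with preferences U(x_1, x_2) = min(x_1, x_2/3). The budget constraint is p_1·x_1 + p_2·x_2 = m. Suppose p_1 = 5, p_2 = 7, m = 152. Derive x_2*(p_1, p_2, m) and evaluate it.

Leontief preferences: the optimum is at the kink where x_1/1 = x_2/3, i.e. x_2 = 3·x_1.
Budget: p_1·x_1 + p_2·3·x_1 = m, so (p_1 + 3·p_2)·x_1 = m.
Demand: x_1*(p_1,p_2,m) = m/(p_1 + 3·p_2), x_2* = 3·m/(p_1 + 3·p_2).
Here 5 + 3·7 = 26, giving x_2* = 17.5385.

x_2* = 17.5385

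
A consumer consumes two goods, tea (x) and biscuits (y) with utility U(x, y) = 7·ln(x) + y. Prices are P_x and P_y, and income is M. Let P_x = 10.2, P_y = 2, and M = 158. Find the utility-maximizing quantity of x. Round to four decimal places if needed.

x* = 1.3725

Set MRS = P_x/P_y: (7/x)/1 = P_x/P_y.
So x*(P_x,P_y) = 7·P_y/P_x, independent of income; and y* = (M − 7·P_y)/P_y.
At the given prices: x* = 7·2/10.2 = 1.3725.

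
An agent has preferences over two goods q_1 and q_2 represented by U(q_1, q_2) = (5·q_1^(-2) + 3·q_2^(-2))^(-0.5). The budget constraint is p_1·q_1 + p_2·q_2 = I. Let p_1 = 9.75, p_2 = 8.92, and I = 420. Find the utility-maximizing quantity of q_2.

MRS = MU_q_1/MU_q_2 = (5/3)·(q_2/q_1)^(3). Set equal to p_1/p_2.
Hence q_2/q_1 = ((3/5)·p_1/p_2)^(1/(3)), i.e. raised to the 1/3 power.
Substitute q_2 = (q_2/q_1)·q_1 into the budget: q_1* = I/(p_1 + p_2·(q_2/q_1)).
Numerically q_2/q_1 = 0.868821, so q_1* = 420/(9.75 + 8.92·0.868821) = 24.0002 and q_2* = 0.868821·24.0002 = 20.8518.

q_2* = 20.8518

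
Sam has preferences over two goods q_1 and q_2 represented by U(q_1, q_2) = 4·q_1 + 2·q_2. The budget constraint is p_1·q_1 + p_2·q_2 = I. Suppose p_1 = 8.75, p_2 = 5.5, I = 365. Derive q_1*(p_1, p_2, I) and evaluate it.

q_1* = 41.7143

q_1 gives more utility per dollar, so spend all income on q_1: q_1* = I/p_1, q_2* = 0.
Numerically: q_1* = 41.7143, q_2* = 0.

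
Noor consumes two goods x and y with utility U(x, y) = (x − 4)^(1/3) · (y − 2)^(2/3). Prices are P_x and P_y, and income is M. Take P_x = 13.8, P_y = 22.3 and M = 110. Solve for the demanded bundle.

This is Cobb-Douglas in (x−4, y−2): tangency gives 1/3·P_y·(y−2) = 2/3·P_x·(x−4).
After buying the subsistence bundle (4, 2), a share 1/3 of the remaining income goes to x: x* = 4 + 1/3·(M − 4P_x − 2P_y)/P_x.
Discretionary income = 110 − 4·13.8 − 2·22.3 = 10.2; x* = 4 + 1/3·10.2/13.8 = 4.2464; y* = 2 + 2/3·10.2/22.3 = 2.3049.

x* = 4.2464, y* = 2.3049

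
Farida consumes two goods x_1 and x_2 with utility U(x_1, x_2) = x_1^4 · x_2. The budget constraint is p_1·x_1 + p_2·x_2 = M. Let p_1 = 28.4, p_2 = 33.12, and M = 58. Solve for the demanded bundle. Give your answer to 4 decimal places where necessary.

x_1* = 1.6338, x_2* = 0.3502

MU_x_1/MU_x_2 = (4·x_2)/(x_1); tangency sets this equal to p_1/p_2.
Rearranging, p_2·x_2 = (1/4)·p_1·x_1. Substituting into the budget gives p_1·x_1·(1 + (1/4)) = M.
Demand: x_1*(p_1,p_2,M) = 0.8·M/p_1 and x_2* = 0.2·M/p_2.
At p_1=28.4, p_2=33.12, M=58: x_1* = 0.8·58/28.4 = 1.6338, x_2* = 0.3502.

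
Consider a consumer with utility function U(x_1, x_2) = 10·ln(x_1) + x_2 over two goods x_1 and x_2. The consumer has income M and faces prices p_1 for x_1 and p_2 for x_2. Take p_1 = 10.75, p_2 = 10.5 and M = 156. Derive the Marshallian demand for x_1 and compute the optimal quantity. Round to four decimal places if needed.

Set MRS = p_1/p_2: (10/x_1)/1 = p_1/p_2.
So x_1*(p_1,p_2) = 10·p_2/p_1, independent of income; and x_2* = (M − 10·p_2)/p_2.
At the given prices: x_1* = 10·10.5/10.75 = 9.7674.

x_1* = 9.7674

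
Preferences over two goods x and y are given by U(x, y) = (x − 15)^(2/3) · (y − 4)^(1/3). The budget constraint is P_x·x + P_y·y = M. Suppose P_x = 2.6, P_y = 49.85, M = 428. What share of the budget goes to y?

share on y = 0.6136

Substituting into the budget: x* = 15 + 2/3·(M − 15·P_x − 4·P_y)/P_x, and y* = 4 + 1/3·(…)/P_y.
Discretionary income = 428 − 15·2.6 − 4·49.85 = 189.6; x* = 15 + 2/3·189.6/2.6 = 63.6154; y* = 4 + 1/3·189.6/49.85 = 5.2678.
Expenditure on y: 49.85·5.2678 = 262.6; share = 0.6136.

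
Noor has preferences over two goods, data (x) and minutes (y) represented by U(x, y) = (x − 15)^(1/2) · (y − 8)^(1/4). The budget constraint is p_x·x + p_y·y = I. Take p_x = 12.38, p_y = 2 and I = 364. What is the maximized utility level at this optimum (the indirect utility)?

V = 6.7421

MRS = 2·(y−8)/(x−15). Tangency with p_x/p_y gives y−8 = (1/2)·(p_x/p_y)·(x−15).
Substituting into the budget: x* = 15 + 2/3·(I − 15·p_x − 8·p_y)/p_x, and y* = 8 + 1/3·(…)/p_y.
Discretionary income = 364 − 15·12.38 − 8·2 = 162.3; x* = 15 + 2/3·162.3/12.38 = 23.7399; y* = 8 + 1/3·162.3/2 = 35.05.
Utility at the optimum: U(23.7399, 35.05) = 6.7421.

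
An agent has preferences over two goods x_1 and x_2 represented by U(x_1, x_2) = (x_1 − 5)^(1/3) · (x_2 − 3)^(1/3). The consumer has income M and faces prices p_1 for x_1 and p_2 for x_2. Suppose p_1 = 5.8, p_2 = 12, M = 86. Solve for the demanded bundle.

x_1* = 6.8103, x_2* = 3.875

MRS = (x_2−3)/(x_1−5). Tangency with p_1/p_2 gives x_2−3 = (p_1/p_2)·(x_1−5).
Substituting into the budget: x_1* = 5 + 0.5·(M − 5·p_1 − 3·p_2)/p_1, and x_2* = 3 + 0.5·(…)/p_2.
Discretionary income = 86 − 5·5.8 − 3·12 = 21; x_1* = 5 + 0.5·21/5.8 = 6.8103; x_2* = 3 + 0.5·21/12 = 3.875.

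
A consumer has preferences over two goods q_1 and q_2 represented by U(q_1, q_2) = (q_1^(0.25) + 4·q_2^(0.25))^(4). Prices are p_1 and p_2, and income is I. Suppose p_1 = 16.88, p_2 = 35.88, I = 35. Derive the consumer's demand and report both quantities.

MRS = MU_q_1/MU_q_2 = (1/4)·(q_2/q_1)^(0.75). Set equal to p_1/p_2.
Hence q_2/q_1 = (4·p_1/p_2)^(1/(0.75)), i.e. raised to the 4/3 power.
Substitute q_2 = (q_2/q_1)·q_1 into the budget: q_1* = I/(p_1 + p_2·(q_2/q_1)).
Numerically q_2/q_1 = 2.323307, so q_1* = 35/(16.88 + 35.88·2.323307) = 0.3492 and q_2* = 2.323307·0.3492 = 0.8112.

q_1* = 0.3492, q_2* = 0.8112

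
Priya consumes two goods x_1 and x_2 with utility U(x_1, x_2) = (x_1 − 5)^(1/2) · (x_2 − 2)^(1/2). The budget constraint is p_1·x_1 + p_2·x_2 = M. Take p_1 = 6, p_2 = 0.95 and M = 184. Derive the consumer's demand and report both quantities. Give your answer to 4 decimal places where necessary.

MRS = (x_2−2)/(x_1−5). Tangency with p_1/p_2 gives x_2−2 = (p_1/p_2)·(x_1−5).
Substituting into the budget: x_1* = 5 + 0.5·(M − 5·p_1 − 2·p_2)/p_1, and x_2* = 2 + 0.5·(…)/p_2.
Discretionary income = 184 − 5·6 − 2·0.95 = 152.1; x_1* = 5 + 0.5·152.1/6 = 17.675; x_2* = 2 + 0.5·152.1/0.95 = 82.0526.

x_1* = 17.675, x_2* = 82.0526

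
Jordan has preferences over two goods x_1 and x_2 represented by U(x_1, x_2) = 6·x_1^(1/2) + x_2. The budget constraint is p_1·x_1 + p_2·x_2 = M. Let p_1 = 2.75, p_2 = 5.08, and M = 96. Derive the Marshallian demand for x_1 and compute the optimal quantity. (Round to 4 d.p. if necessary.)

x_1* = 30.7117

Set MRS = p_1/p_2: 3·x_1^(−1/2) = p_1/p_2.
Thus x_1* = (3·p_2/p_1)² — independent of M — with the rest of income spent on x_2.
Plugging in: x_1* = (3·5.08/2.75)² = 30.7117.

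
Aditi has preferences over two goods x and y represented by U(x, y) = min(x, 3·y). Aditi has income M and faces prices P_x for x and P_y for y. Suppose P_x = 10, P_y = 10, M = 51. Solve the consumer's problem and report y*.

Leontief preferences: the optimum is at the kink where x/3 = y/1, i.e. y = (1/3)·x.
Budget: P_x·x + P_y·(1/3)·x = M, so (3·P_x + P_y)·x = 3·M.
Demand: x*(P_x,P_y,M) = 3·M/(3·P_x + P_y), y* = M/(3·P_x + P_y).
Here 3·10 + 10 = 40, giving y* = 1.275.

y* = 1.275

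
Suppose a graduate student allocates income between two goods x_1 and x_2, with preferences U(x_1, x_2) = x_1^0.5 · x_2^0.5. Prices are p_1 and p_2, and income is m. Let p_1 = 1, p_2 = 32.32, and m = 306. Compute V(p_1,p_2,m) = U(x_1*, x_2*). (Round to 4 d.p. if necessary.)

V = 26.9126

MU_x_1/MU_x_2 = (0.5·x_2)/(0.5·x_1); tangency sets this equal to p_1/p_2.
Rearranging, p_2·x_2 = p_1·x_1. Substituting into the budget gives p_1·x_1·(1 + 1) = m.
Demand: x_1*(p_1,p_2,m) = 0.5·m/p_1 and x_2* = 0.5·m/p_2.
At p_1=1, p_2=32.32, m=306: x_1* = 0.5·306/1 = 153, x_2* = 4.7339.
Utility at the optimum: U(153, 4.7339) = 26.9126.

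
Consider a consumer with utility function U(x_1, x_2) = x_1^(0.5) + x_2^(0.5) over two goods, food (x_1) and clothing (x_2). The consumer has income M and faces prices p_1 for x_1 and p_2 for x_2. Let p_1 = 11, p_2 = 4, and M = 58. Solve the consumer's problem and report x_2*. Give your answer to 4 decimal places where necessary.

x_2* = 10.6333

From the CES first-order condition, (x_2/x_1)^(0.5) = p_1/p_2.
Hence x_2/x_1 = (p_1/p_2)^(1/(0.5)), i.e. raised to the 2 power.
Substitute x_2 = (x_2/x_1)·x_1 into the budget: x_1* = M/(p_1 + p_2·(x_2/x_1)).
Numerically x_2/x_1 = 7.5625, so x_1* = 58/(11 + 4·7.5625) = 1.4061 and x_2* = 7.5625·1.4061 = 10.6333.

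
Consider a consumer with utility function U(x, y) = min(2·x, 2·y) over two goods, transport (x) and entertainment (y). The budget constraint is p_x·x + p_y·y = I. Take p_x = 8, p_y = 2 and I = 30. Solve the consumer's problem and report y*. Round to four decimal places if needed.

y* = 3

With perfect complements, no substitution: consume in ratio x:y = 2:2.
Budget: p_x·x + p_y·x = I, so (2·p_x + 2·p_y)·x = 2·I.
Demand: x*(p_x,p_y,I) = 2·I/(2·p_x + 2·p_y), y* = 2·I/(2·p_x + 2·p_y).
Here 2·8 + 2·2 = 20, giving y* = 3.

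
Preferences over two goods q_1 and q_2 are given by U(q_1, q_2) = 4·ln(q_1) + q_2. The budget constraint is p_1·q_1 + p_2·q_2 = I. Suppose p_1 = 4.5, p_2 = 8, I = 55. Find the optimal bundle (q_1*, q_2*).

Set MRS = p_1/p_2: (4/q_1)/1 = p_1/p_2.
So q_1*(p_1,p_2) = 4·p_2/p_1, independent of income; and q_2* = (I − 4·p_2)/p_2.
At the given prices: q_1* = 4·8/4.5 = 7.1111, and q_2* = 2.875.

q_1* = 7.1111, q_2* = 2.875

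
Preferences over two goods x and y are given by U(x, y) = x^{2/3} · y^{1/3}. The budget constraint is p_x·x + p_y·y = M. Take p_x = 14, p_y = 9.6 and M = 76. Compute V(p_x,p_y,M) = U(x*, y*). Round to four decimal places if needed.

V = 3.2574

Demand: x*(p_x,p_y,M) = 2/3·M/p_x and y* = 1/3·M/p_y.
At p_x=14, p_y=9.6, M=76: x* = 2/3·76/14 = 3.619, y* = 2.6389.
Utility at the optimum: U(3.619, 2.6389) = 3.2574.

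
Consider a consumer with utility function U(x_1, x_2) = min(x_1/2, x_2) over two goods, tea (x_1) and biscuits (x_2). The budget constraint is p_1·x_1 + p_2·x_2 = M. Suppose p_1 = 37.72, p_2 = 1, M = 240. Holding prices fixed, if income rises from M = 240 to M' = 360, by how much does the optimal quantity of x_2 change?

Demand: x_1*(p_1,p_2,M) = 2·M/(2·p_1 + p_2), x_2* = M/(2·p_1 + p_2).
Here 2·37.72 + 1 = 76.44, giving x_2* = 3.1397.
At M' = 360: x_2* = 4.7096. Change: 4.7096 − 3.1397 = 1.5699.

Δx_2* = 1.5699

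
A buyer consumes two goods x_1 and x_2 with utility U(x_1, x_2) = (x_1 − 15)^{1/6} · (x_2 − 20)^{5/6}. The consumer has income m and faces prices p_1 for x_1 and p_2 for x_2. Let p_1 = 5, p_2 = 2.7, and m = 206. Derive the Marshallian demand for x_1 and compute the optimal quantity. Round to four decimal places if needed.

Let x_1' = x_1−15, x_2' = x_2−20. MRS = (1/5)·x_2'/x_1' = p_1/p_2.
After buying the subsistence bundle (15, 20), a share 1/6 of the remaining income goes to x_1: x_1* = 15 + 1/6·(m − 15p_1 − 20p_2)/p_1.
Discretionary income = 206 − 15·5 − 20·2.7 = 77; x_1* = 15 + 1/6·77/5 = 17.5667.

x_1* = 17.5667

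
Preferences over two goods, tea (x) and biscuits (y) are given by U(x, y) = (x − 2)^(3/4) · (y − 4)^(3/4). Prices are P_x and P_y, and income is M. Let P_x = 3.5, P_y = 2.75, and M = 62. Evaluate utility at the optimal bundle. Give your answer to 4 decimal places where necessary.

Discretionary income = 62 − 2·3.5 − 4·2.75 = 44; x* = 2 + 0.5·44/3.5 = 8.2857; y* = 4 + 0.5·44/2.75 = 12.
Utility at the optimum: U(8.2857, 12) = 18.8835.

V = 18.8835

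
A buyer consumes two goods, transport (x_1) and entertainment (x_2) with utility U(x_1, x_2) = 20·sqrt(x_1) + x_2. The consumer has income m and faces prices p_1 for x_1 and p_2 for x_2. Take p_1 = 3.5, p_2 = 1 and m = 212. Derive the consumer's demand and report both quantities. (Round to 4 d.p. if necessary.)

x_1* = 8.1633, x_2* = 183.4286

Thus x_1* = (10·p_2/p_1)² — independent of m — with the rest of income spent on x_2.
Plugging in: x_1* = (10·1/3.5)² = 8.1633, x_2* = 183.4286.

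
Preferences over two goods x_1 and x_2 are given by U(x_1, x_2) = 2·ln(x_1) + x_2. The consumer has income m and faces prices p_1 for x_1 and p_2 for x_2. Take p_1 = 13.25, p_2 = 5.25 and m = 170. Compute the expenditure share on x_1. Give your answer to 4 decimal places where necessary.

share on x_1 = 0.0618

So x_1*(p_1,p_2) = 2·p_2/p_1, independent of income; and x_2* = (m − 2·p_2)/p_2.
At the given prices: x_1* = 2·5.25/13.25 = 0.7925, and x_2* = 30.381.
Expenditure on x_1: 13.25·0.7925 = 10.5; share = 0.0618.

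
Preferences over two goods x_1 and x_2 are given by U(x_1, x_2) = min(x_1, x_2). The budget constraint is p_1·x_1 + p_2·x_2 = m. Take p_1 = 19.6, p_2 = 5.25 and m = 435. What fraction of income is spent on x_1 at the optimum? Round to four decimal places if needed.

share on x_1 = 0.7887

Leontief preferences: the optimum is at the kink where x_1/1 = x_2/1, i.e. x_2 = x_1.
Budget: p_1·x_1 + p_2·x_1 = m, so (p_1 + p_2)·x_1 = m.
Demand: x_1*(p_1,p_2,m) = m/(p_1 + p_2), x_2* = m/(p_1 + p_2).
Here 19.6 + 5.25 = 24.85, giving x_1* = 17.505 and x_2* = 17.505.
Expenditure on x_1: 19.6·17.505 = 343.0986; share = 0.7887.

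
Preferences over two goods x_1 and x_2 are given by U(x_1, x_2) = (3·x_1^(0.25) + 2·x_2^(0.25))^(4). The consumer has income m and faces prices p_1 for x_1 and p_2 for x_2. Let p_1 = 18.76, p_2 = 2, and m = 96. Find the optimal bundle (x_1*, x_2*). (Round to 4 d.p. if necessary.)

x_1* = 2.2966, x_2* = 26.4582

MRS = MU_x_1/MU_x_2 = (3/2)·(x_2/x_1)^(0.75). Set equal to p_1/p_2.
Hence x_2/x_1 = ((2/3)·p_1/p_2)^(1/(0.75)), i.e. raised to the 4/3 power.
With the ratio pinned down, the budget gives x_1* = m/(p_1 + p_2·(x_2/x_1)) and x_2* = (x_2/x_1)·x_1*.
Numerically x_2/x_1 = 11.520786, so x_1* = 96/(18.76 + 2·11.520786) = 2.2966 and x_2* = 11.520786·2.2966 = 26.4582.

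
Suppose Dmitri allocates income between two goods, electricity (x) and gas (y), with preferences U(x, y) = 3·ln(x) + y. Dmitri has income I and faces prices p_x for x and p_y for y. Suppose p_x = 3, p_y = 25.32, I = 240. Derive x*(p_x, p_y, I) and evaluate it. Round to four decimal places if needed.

MU_x = 3/x, MU_y = 1. Tangency: 3/x = p_x/p_y.
So x*(p_x,p_y) = 3·p_y/p_x, independent of income; and y* = (I − 3·p_y)/p_y.
At the given prices: x* = 3·25.32/3 = 25.32.

x* = 25.32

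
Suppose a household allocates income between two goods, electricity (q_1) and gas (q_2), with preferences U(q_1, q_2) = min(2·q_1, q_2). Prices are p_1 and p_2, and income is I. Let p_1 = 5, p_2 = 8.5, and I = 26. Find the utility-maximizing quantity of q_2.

q_2* = 2.3636

Leontief preferences: the optimum is at the kink where q_1/1 = q_2/2, i.e. q_2 = 2·q_1.
Budget: p_1·q_1 + p_2·2·q_1 = I, so (p_1 + 2·p_2)·q_1 = I.
Demand: q_1*(p_1,p_2,I) = I/(p_1 + 2·p_2), q_2* = 2·I/(p_1 + 2·p_2).
Here 5 + 2·8.5 = 22, giving q_2* = 2.3636.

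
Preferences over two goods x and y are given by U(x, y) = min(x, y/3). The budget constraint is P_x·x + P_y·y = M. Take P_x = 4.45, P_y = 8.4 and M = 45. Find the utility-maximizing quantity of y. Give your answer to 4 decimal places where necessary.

With perfect complements, no substitution: consume in ratio x:y = 1:3.
Budget: P_x·x + P_y·3·x = M, so (P_x + 3·P_y)·x = M.
Demand: x*(P_x,P_y,M) = M/(P_x + 3·P_y), y* = 3·M/(P_x + 3·P_y).
Here 4.45 + 3·8.4 = 29.65, giving y* = 4.5531.

y* = 4.5531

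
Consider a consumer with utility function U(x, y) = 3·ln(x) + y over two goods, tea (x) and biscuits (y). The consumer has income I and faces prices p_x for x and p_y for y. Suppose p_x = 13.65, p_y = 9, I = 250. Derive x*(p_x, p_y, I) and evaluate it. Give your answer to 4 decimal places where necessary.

MU_x = 3/x, MU_y = 1. Tangency: 3/x = p_x/p_y.
So x*(p_x,p_y) = 3·p_y/p_x, independent of income; and y* = (I − 3·p_y)/p_y.
At the given prices: x* = 3·9/13.65 = 1.978.

x* = 1.978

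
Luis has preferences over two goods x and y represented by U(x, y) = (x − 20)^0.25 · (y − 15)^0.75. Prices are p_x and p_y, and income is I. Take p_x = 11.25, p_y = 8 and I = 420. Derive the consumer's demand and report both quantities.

This is Cobb-Douglas in (x−20, y−15): tangency gives 0.25·p_y·(y−15) = 0.75·p_x·(x−20).
Substituting into the budget: x* = 20 + 0.25·(I − 20·p_x − 15·p_y)/p_x, and y* = 15 + 0.75·(…)/p_y.
Discretionary income = 420 − 20·11.25 − 15·8 = 75; x* = 20 + 0.25·75/11.25 = 21.6667; y* = 15 + 0.75·75/8 = 22.0312.

x* = 21.6667, y* = 22.0312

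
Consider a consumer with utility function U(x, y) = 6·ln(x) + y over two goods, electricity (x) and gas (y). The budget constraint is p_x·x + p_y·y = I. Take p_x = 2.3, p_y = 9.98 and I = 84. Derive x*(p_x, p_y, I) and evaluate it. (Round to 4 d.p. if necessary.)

x* = 26.0348

Set MRS = p_x/p_y: (6/x)/1 = p_x/p_y.
So x*(p_x,p_y) = 6·p_y/p_x, independent of income; and y* = (I − 6·p_y)/p_y.
At the given prices: x* = 6·9.98/2.3 = 26.0348.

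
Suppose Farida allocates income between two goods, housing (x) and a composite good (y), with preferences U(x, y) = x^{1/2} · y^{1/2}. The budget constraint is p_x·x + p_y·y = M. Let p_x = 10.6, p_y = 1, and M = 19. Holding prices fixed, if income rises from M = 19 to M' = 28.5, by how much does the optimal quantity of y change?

The MRS is y/x. Set MRS = p_x/p_y.
So 0.5·p_y·y = 0.5·p_x·x; combined with the budget, a share 0.5 of income goes to x.
Demand: x*(p_x,p_y,M) = 0.5·M/p_x and y* = 0.5·M/p_y.
At p_x=10.6, p_y=1, M=19: y* = 0.5·19/1 = 9.5.
At M' = 28.5: y* = 14.25. Change: 14.25 − 9.5 = 4.75.

Δy* = 4.75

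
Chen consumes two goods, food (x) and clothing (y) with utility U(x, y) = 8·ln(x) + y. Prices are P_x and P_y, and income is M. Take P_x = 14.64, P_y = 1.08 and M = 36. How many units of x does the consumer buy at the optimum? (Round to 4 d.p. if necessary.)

x* = 0.5902

MU_x = 8/x, MU_y = 1. Tangency: 8/x = P_x/P_y.
So x*(P_x,P_y) = 8·P_y/P_x, independent of income; and y* = (M − 8·P_y)/P_y.
At the given prices: x* = 8·1.08/14.64 = 0.5902.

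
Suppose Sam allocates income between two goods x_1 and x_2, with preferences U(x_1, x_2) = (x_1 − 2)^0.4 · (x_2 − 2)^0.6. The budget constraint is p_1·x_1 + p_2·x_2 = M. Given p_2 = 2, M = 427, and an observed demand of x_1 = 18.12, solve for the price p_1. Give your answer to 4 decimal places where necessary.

Let x_1' = x_1−2, x_2' = x_2−2. MRS = (2/3)·x_2'/x_1' = p_1/p_2.
Substituting into the budget: x_1* = 2 + 0.4·(M − 2·p_1 − 2·p_2)/p_1, and x_2* = 2 + 0.6·(…)/p_2.
Set x_1* = 18.12 in the demand function and solve for p_1: p_1 = 10.

p_1 = 10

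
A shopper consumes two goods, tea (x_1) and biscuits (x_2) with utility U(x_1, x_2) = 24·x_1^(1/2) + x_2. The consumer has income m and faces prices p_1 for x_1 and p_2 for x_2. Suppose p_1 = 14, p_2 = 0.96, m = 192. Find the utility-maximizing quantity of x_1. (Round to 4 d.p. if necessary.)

x_1* = 0.6771

Utility is quasi-linear in x_2; the FOC for x_1 is 12/√x_1 = p_1/p_2.
Thus x_1* = (12·p_2/p_1)² — independent of m — with the rest of income spent on x_2.
Plugging in: x_1* = (12·0.96/14)² = 0.6771.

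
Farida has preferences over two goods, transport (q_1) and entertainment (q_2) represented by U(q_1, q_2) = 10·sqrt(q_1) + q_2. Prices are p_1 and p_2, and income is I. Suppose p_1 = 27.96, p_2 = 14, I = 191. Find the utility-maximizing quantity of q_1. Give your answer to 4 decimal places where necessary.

Utility is quasi-linear in q_2; the FOC for q_1 is 5/√q_1 = p_1/p_2.
Thus q_1* = (5·p_2/p_1)² — independent of I — with the rest of income spent on q_2.
Plugging in: q_1* = (5·14/27.96)² = 6.2679.

q_1* = 6.2679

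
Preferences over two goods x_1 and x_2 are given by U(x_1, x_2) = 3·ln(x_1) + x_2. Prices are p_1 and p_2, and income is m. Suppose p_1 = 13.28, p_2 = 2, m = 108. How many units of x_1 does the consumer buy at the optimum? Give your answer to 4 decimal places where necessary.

Set MRS = p_1/p_2: (3/x_1)/1 = p_1/p_2.
So x_1*(p_1,p_2) = 3·p_2/p_1, independent of income; and x_2* = (m − 3·p_2)/p_2.
At the given prices: x_1* = 3·2/13.28 = 0.4518.

x_1* = 0.4518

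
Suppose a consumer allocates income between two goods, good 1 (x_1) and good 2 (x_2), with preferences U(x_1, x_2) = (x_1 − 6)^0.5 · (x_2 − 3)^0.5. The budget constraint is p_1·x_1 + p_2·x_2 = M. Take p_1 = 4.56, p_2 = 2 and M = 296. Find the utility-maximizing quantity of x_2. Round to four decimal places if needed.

This is Cobb-Douglas in (x_1−6, x_2−3): tangency gives 0.5·p_2·(x_2−3) = 0.5·p_1·(x_1−6).
After buying the subsistence bundle (6, 3), a share 0.5 of the remaining income goes to x_1: x_1* = 6 + 0.5·(M − 6p_1 − 3p_2)/p_1.
Discretionary income = 296 − 6·4.56 − 3·2 = 262.64; x_2* = 3 + 0.5·262.64/2 = 68.66.

x_2* = 68.66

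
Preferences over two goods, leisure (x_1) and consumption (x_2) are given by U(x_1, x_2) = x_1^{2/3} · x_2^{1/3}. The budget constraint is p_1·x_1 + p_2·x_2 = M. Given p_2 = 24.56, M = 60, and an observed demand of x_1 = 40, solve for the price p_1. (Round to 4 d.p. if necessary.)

p_1 = 1

MU_x_1/MU_x_2 = (2/3·x_2)/(1/3·x_1); tangency sets this equal to p_1/p_2.
So 2/3·p_2·x_2 = 1/3·p_1·x_1; combined with the budget, a share 2/3 of income goes to x_1.
Demand: x_1*(p_1,p_2,M) = 2/3·M/p_1 and x_2* = 1/3·M/p_2.
Set x_1* = 40 in the demand function and solve for p_1: p_1 = 1.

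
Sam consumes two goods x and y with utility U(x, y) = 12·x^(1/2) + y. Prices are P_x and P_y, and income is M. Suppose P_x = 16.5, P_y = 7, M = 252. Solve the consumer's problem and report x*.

Plugging in: x* = (6·7/16.5)² = 6.4793.

x* = 6.4793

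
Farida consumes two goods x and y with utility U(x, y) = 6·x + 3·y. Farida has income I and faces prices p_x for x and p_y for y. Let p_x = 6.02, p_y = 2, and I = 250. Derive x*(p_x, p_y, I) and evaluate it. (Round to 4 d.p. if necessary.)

x* = 0

Linear utility — the consumer picks whichever good has higher MU/price: 6/6.02 = 0.9967 vs 3/2 = 1.5.
y gives more utility per dollar, so spend all income on y: y* = I/p_y, x* = 0.
Numerically: x* = 0, y* = 125.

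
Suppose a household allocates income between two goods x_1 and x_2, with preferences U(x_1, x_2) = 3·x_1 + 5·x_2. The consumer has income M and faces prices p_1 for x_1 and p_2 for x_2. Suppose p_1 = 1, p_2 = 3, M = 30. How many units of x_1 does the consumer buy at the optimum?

x_1* = 30

Perfect substitutes: compare marginal utility per dollar. 3/p_1 vs 5/p_2 → 3 vs 1.6667.
x_1 gives more utility per dollar, so spend all income on x_1: x_1* = M/p_1, x_2* = 0.
Numerically: x_1* = 30, x_2* = 0.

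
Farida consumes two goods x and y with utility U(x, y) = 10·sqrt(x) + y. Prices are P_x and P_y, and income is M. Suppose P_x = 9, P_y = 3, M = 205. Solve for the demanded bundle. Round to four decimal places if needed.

x* = 2.7778, y* = 60

MU_x = 5/√x, MU_y = 1. Tangency: 5/√x = P_x/P_y.
Thus x* = (5·P_y/P_x)² — independent of M — with the rest of income spent on y.
Plugging in: x* = (5·3/9)² = 2.7778, y* = 60.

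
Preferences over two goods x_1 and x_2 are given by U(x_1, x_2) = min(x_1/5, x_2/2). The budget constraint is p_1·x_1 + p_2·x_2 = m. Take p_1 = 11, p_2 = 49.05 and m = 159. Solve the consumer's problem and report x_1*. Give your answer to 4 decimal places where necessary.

x_1* = 5.1927

Demand: x_1*(p_1,p_2,m) = 5·m/(5·p_1 + 2·p_2), x_2* = 2·m/(5·p_1 + 2·p_2).
Here 5·11 + 2·49.05 = 153.1, giving x_1* = 5.1927.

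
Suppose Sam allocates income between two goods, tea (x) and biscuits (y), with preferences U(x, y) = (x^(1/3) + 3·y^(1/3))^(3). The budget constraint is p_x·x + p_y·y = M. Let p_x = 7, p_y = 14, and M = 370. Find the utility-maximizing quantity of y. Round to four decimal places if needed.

y* = 20.7745

From the CES first-order condition, (1/3)·(y/x)^(2/3) = p_x/p_y.
Solve for the ratio: y/x = [3·p_x/p_y]^(1.5).
Substitute y = (y/x)·x into the budget: x* = M/(p_x + p_y·(y/x)).
Numerically y/x = 1.837117, so x* = 370/(7 + 14·1.837117) = 11.3082 and y* = 1.837117·11.3082 = 20.7745.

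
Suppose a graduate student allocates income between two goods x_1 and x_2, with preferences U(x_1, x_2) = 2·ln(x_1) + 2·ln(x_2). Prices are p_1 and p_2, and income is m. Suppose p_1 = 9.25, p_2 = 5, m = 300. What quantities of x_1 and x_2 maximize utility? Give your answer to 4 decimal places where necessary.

MU_x_1/MU_x_2 = (2·x_2)/(2·x_1); tangency sets this equal to p_1/p_2.
So 2·p_2·x_2 = 2·p_1·x_1; combined with the budget, a share 0.5 of income goes to x_1.
Demand: x_1*(p_1,p_2,m) = 0.5·m/p_1 and x_2* = 0.5·m/p_2.
At p_1=9.25, p_2=5, m=300: x_1* = 0.5·300/9.25 = 16.2162, x_2* = 30.

x_1* = 16.2162, x_2* = 30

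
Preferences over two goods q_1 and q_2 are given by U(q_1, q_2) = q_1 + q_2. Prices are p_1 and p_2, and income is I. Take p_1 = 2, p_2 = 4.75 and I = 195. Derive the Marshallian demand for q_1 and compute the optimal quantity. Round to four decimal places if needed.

Perfect substitutes: compare marginal utility per dollar. 1/p_1 vs 1/p_2 → 0.5 vs 0.2105.
q_1 gives more utility per dollar, so spend all income on q_1: q_1* = I/p_1, q_2* = 0.
Numerically: q_1* = 97.5, q_2* = 0.

q_1* = 97.5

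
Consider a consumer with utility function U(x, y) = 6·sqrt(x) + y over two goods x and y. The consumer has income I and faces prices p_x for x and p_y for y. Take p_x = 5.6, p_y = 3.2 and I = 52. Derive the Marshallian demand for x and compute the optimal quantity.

x* = 2.9388

Set MRS = p_x/p_y: 3·x^(−1/2) = p_x/p_y.
Thus x* = (3·p_y/p_x)² — independent of I — with the rest of income spent on y.
Plugging in: x* = (3·3.2/5.6)² = 2.9388.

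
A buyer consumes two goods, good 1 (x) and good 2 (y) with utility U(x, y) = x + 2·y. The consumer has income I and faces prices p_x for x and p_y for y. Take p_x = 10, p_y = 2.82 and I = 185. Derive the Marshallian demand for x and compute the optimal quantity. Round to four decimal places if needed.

Perfect substitutes: compare marginal utility per dollar. 1/p_x vs 2/p_y → 0.1 vs 0.7092.
y gives more utility per dollar, so spend all income on y: y* = I/p_y, x* = 0.
Numerically: x* = 0, y* = 65.6028.

x* = 0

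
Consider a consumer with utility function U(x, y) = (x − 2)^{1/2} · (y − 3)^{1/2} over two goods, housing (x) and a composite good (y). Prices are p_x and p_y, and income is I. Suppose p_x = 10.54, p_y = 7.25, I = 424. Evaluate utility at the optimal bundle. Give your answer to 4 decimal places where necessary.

V = 21.8022

MRS = (y−3)/(x−2). Tangency with p_x/p_y gives y−3 = (p_x/p_y)·(x−2).
Substituting into the budget: x* = 2 + 0.5·(I − 2·p_x − 3·p_y)/p_x, and y* = 3 + 0.5·(…)/p_y.
Discretionary income = 424 − 2·10.54 − 3·7.25 = 381.17; x* = 2 + 0.5·381.17/10.54 = 20.0821; y* = 3 + 0.5·381.17/7.25 = 29.2876.
Utility at the optimum: U(20.0821, 29.2876) = 21.8022.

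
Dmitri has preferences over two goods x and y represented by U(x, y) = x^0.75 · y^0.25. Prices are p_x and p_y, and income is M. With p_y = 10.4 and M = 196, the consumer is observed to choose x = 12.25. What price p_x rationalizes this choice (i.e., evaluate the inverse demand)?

p_x = 12

Tangency: MRS = 3·y/x = p_x/p_y.
So 0.75·p_y·y = 0.25·p_x·x; combined with the budget, a share 0.75 of income goes to x.
Demand: x*(p_x,p_y,M) = 0.75·M/p_x and y* = 0.25·M/p_y.
Set x* = 12.25 in the demand function and solve for p_x: p_x = 12.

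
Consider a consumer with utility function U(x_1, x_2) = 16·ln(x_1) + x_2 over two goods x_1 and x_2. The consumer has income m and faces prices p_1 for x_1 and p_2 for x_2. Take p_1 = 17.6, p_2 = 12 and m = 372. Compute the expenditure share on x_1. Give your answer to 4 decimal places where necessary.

Set MRS = p_1/p_2: (16/x_1)/1 = p_1/p_2.
So x_1*(p_1,p_2) = 16·p_2/p_1, independent of income; and x_2* = (m − 16·p_2)/p_2.
At the given prices: x_1* = 16·12/17.6 = 10.9091, and x_2* = 15.
Expenditure on x_1: 17.6·10.9091 = 192; share = 0.5161.

share on x_1 = 0.5161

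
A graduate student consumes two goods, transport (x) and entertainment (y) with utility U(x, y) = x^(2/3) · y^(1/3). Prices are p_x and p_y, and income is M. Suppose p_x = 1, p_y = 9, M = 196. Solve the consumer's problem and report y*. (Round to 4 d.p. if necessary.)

y* = 7.2593

Tangency: MRS = 2·y/x = p_x/p_y.
So 2/3·p_y·y = 1/3·p_x·x; combined with the budget, a share 2/3 of income goes to x.
Demand: x*(p_x,p_y,M) = 2/3·M/p_x and y* = 1/3·M/p_y.
At p_x=1, p_y=9, M=196: y* = 1/3·196/9 = 7.2593.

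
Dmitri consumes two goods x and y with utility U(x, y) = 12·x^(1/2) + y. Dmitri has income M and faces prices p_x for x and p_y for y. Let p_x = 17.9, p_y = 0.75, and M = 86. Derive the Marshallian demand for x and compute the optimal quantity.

x* = 0.0632

Thus x* = (6·p_y/p_x)² — independent of M — with the rest of income spent on y.
Plugging in: x* = (6·0.75/17.9)² = 0.0632.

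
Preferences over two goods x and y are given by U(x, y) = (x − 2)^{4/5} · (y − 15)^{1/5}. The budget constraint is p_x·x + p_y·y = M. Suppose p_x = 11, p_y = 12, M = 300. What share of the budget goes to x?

Discretionary income = 300 − 2·11 − 15·12 = 98; x* = 2 + 0.8·98/11 = 9.1273; y* = 15 + 0.2·98/12 = 16.6333.
Expenditure on x: 11·9.1273 = 100.4; share = 0.3347.

share on x = 0.3347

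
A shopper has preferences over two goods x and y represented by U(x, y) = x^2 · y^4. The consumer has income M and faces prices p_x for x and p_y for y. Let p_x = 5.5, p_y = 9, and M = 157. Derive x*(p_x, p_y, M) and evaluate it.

The MRS is (1/2)·y/x. Set MRS = p_x/p_y.
So 2·p_y·y = 4·p_x·x; combined with the budget, a share 1/3 of income goes to x.
Demand: x*(p_x,p_y,M) = 1/3·M/p_x and y* = 2/3·M/p_y.
At p_x=5.5, p_y=9, M=157: x* = 1/3·157/5.5 = 9.5152.

x* = 9.5152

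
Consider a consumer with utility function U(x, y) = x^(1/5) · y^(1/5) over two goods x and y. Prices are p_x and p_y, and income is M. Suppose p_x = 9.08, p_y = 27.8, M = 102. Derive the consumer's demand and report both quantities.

At p_x=9.08, p_y=27.8, M=102: x* = 0.5·102/9.08 = 5.6167, y* = 1.8345.

x* = 5.6167, y* = 1.8345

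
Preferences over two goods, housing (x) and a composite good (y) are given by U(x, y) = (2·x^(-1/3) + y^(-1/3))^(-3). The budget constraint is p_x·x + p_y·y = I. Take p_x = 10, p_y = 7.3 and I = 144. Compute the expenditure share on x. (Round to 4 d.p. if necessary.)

share on x = 0.6453

From the CES first-order condition, 2·(y/x)^(4/3) = p_x/p_y.
Hence y/x = ((1/2)·p_x/p_y)^(1/(4/3)), i.e. raised to the 0.75 power.
With the ratio pinned down, the budget gives x* = I/(p_x + p_y·(y/x)) and y* = (y/x)·x*.
Numerically y/x = 0.752897, so x* = 144/(10 + 7.3·0.752897) = 9.2926 and y* = 0.752897·9.2926 = 6.9964.
Expenditure on x: 10·9.2926 = 92.9263; share = 0.6453.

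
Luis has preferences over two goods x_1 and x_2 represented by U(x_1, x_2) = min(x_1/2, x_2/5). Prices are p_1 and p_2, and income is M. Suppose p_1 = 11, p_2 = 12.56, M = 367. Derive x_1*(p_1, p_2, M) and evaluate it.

With perfect complements, no substitution: consume in ratio x_1:x_2 = 2:5.
Budget: p_1·x_1 + p_2·(5/2)·x_1 = M, so (2·p_1 + 5·p_2)·x_1 = 2·M.
Demand: x_1*(p_1,p_2,M) = 2·M/(2·p_1 + 5·p_2), x_2* = 5·M/(2·p_1 + 5·p_2).
Here 2·11 + 5·12.56 = 84.8, giving x_1* = 8.6557.

x_1* = 8.6557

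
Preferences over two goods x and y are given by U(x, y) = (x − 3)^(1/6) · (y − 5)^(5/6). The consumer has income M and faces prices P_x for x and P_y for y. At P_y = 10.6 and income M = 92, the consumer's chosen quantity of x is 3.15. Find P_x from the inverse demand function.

Let x' = x−3, y' = y−5. MRS = (1/5)·y'/x' = P_x/P_y.
After buying the subsistence bundle (3, 5), a share 1/6 of the remaining income goes to x: x* = 3 + 1/6·(M − 3P_x − 5P_y)/P_x.
Set x* = 3.15 in the demand function and solve for P_x: P_x = 10.

P_x = 10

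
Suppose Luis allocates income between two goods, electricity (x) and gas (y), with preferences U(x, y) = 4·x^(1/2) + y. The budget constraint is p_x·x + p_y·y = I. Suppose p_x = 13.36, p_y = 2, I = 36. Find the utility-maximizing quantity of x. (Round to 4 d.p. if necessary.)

MU_x = 2/√x, MU_y = 1. Tangency: 2/√x = p_x/p_y.
Solve: √x = 2·p_y/p_x, so x*(p_x,p_y) = (2·p_y/p_x)², and y* = (I − p_x·x*)/p_y.
Plugging in: x* = (2·2/13.36)² = 0.0896.

x* = 0.0896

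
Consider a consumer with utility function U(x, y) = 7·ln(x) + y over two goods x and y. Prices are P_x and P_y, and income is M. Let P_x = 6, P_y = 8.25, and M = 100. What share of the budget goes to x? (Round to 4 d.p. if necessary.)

So x*(P_x,P_y) = 7·P_y/P_x, independent of income; and y* = (M − 7·P_y)/P_y.
At the given prices: x* = 7·8.25/6 = 9.625, and y* = 5.1212.
Expenditure on x: 6·9.625 = 57.75; share = 0.5775.

share on x = 0.5775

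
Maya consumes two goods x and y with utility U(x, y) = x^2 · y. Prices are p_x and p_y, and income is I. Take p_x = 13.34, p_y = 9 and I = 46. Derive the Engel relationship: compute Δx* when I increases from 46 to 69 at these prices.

Tangency: MRS = 2·y/x = p_x/p_y.
Rearranging, p_y·y = (1/2)·p_x·x. Substituting into the budget gives p_x·x·(1 + (1/2)) = I.
Demand: x*(p_x,p_y,I) = 2/3·I/p_x and y* = 1/3·I/p_y.
At p_x=13.34, p_y=9, I=46: x* = 2/3·46/13.34 = 2.2989.
At I' = 69: x* = 3.4483. Change: 3.4483 − 2.2989 = 1.1494.

Δx* = 1.1494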